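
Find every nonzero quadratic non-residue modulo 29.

Square k = 1,…,14 (k and 29−k give the same square):
1²=1, 2²=4, 3²=9, 4²=16, 5²=25, 6²≡7, 7²≡20, 8²≡6, 9²≡23, 10²≡13, 11²≡5, 12²≡28, 13²≡24, 14²≡22 (mod 29).
The residues are {1, 4, 5, 6, 7, 9, 13, 16, 20, 22, 23, 24, 25, 28}; the non-residues are the remaining 14 nonzero classes.

2 3 8 10 11 12 14 15 17 18 19 21 26 27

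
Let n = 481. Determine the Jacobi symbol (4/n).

Pull out 2^2: since 481 ≡ 1 (mod 8), (2/481) = +1, so (2/481)^2 = +1.
Reached (1/481) = 1. Collecting the sign flips along the way, the symbol is +1.

1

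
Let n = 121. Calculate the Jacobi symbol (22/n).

0

Pull out 2: since 121 ≡ 1 (mod 8), (2/121) = +1.
Reciprocity: 11 ≡ 3 and 121 ≡ 1 (mod 4), so (11/121) = +(121/11).
Reduce top mod 11: now compute (0/11).
Top reduces to 0: gcd > 1, so the symbol is 0.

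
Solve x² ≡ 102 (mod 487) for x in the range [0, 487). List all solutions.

Since 487 ≡ 3 (mod 4), a square root of 102 is 102^((487+1)/4) = 102^122 mod 487.
Repeated squaring: 102^2≡177, 102^4≡161, 102^8≡110, 102^16≡412, 102^32≡268, 102^64≡235 (mod 487).
102^122 = 102^(64+32+16+8+2) ≡ 383 (mod 487).
Check: 383² = 146689 ≡ 102 (mod 487). The two roots are 104 and 383.

104, 383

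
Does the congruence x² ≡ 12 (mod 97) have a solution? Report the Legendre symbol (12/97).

Euler's criterion: (12/97) ≡ 12^48 (mod 97).
12^2 ≡ 47 (mod 97)
12^4 ≡ 75 (mod 97)
12^8 ≡ 96 (mod 97)
12^16 ≡ 1 (mod 97)
12^32 ≡ 1 (mod 97)
12^48 = 12^(32+16) ≡ 1 (mod 97).
Result is 1, so (12/97) = 1.

1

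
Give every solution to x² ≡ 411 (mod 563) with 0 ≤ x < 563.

169, 394

Since 563 ≡ 3 (mod 4), a square root of 411 is 411^((563+1)/4) = 411^141 mod 563.
Repeated squaring: 411^2≡21, 411^4≡441, 411^8≡246, 411^16≡275, 411^32≡183, 411^64≡272, 411^128≡231 (mod 563).
411^141 = 411^(128+8+4+1) ≡ 169 (mod 563).
Check: 169² = 28561 ≡ 411 (mod 563). The two roots are 169 and 394.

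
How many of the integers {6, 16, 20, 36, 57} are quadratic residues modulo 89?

4

(6/89) = -1 → non-residue.
(16/89) = +1 → QR.
(20/89) = +1 → QR.
(36/89) = +1 → QR.
(57/89) = +1 → QR.
Total quadratic residues among the 5: 4.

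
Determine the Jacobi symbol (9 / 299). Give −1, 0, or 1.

Reciprocity: 9 ≡ 1 and 299 ≡ 3 (mod 4), so (9/299) = +(299/9).
Reduce top mod 9: now compute (2/9).
Pull out 2: since 9 ≡ 1 (mod 8), (2/9) = +1.
Reached (1/9) = 1. Collecting the sign flips along the way, the symbol is +1.

1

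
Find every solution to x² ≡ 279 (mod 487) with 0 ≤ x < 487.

124, 363

Since 487 ≡ 3 (mod 4), a square root of 279 is 279^((487+1)/4) = 279^122 mod 487.
Repeated squaring: 279^2≡408, 279^4≡397, 279^8≡308, 279^16≡386, 279^32≡461, 279^64≡189 (mod 487).
279^122 = 279^(64+32+16+8+2) ≡ 124 (mod 487).
Check: 124² = 15376 ≡ 279 (mod 487). The two roots are 124 and 363.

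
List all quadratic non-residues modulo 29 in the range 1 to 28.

Square k = 1,…,14 (k and 29−k give the same square):
1²=1, 2²=4, 3²=9, 4²=16, 5²=25, 6²≡7, 7²≡20, 8²≡6, 9²≡23, 10²≡13, 11²≡5, 12²≡28, 13²≡24, 14²≡22 (mod 29).
The residues are {1, 4, 5, 6, 7, 9, 13, 16, 20, 22, 23, 24, 25, 28}; the non-residues are the remaining 14 nonzero classes.

2, 3, 8, 10, 11, 12, 14, 15, 17, 18, 19, 21, 26, 27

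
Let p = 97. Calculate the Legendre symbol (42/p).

Pull out 2: since 97 ≡ 1 (mod 8), (2/97) = +1.
Reciprocity: 21 ≡ 1 and 97 ≡ 1 (mod 4), so (21/97) = +(97/21).
Reduce top mod 21: now compute (13/21).
Reciprocity: 13 ≡ 1 and 21 ≡ 1 (mod 4), so (13/21) = +(21/13).
Reduce top mod 13: now compute (8/13).
Pull out 2^3: since 13 ≡ 5 (mod 8), (2/13) = -1, so (2/13)^3 = -1.
Reached (1/13) = 1. Collecting the sign flips along the way, the symbol is -1.

-1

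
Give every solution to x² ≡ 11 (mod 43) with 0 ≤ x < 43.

21, 22

Since 43 ≡ 3 (mod 4), a square root of 11 is 11^((43+1)/4) = 11^11 mod 43.
Repeated squaring: 11^2≡35, 11^4≡21, 11^8≡11 (mod 43).
11^11 = 11^(8+2+1) ≡ 21 (mod 43).
Check: 21² = 441 ≡ 11 (mod 43). The two roots are 21 and 22.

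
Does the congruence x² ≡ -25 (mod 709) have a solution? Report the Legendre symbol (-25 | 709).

1

Euler's criterion: (-25/709) ≡ 684^354 (mod 709).
684^2 ≡ 625 (mod 709)
684^4 ≡ 675 (mod 709)
684^8 ≡ 447 (mod 709)
684^16 ≡ 580 (mod 709)
684^32 ≡ 334 (mod 709)
684^64 ≡ 243 (mod 709)
684^128 ≡ 202 (mod 709)
684^256 ≡ 391 (mod 709)
684^354 = 684^(256+64+32+2) ≡ 1 (mod 709).
Result is 1, so (-25/709) = 1.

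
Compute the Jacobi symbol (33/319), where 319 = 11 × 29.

0

Reciprocity: 33 ≡ 1 and 319 ≡ 3 (mod 4), so (33/319) = +(319/33).
Reduce top mod 33: now compute (22/33).
Pull out 2: since 33 ≡ 1 (mod 8), (2/33) = +1.
Reciprocity: 11 ≡ 3 and 33 ≡ 1 (mod 4), so (11/33) = +(33/11).
Reduce top mod 11: now compute (0/11).
Top reduces to 0: gcd > 1, so the symbol is 0.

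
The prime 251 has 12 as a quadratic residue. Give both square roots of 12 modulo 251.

Since 251 ≡ 3 (mod 4), a square root of 12 is 12^((251+1)/4) = 12^63 mod 251.
Repeated squaring: 12^2≡144, 12^4≡154, 12^8≡122, 12^16≡75, 12^32≡103 (mod 251).
12^63 = 12^(32+16+8+4+2+1) ≡ 152 (mod 251).
Check: 152² = 23104 ≡ 12 (mod 251). The two roots are 99 and 152.

99, 152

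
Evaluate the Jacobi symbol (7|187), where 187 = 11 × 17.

1

Reciprocity: 7 ≡ 3 and 187 ≡ 3 (mod 4), so (7/187) = −(187/7).
Reduce top mod 7: now compute (5/7).
Reciprocity: 5 ≡ 1 and 7 ≡ 3 (mod 4), so (5/7) = +(7/5).
Reduce top mod 5: now compute (2/5).
Pull out 2: since 5 ≡ 5 (mod 8), (2/5) = -1.
Reached (1/5) = 1. Collecting the sign flips along the way, the symbol is +1.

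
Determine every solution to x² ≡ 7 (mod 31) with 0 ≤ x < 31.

Since 31 ≡ 3 (mod 4), a square root of 7 is 7^((31+1)/4) = 7^8 mod 31.
Repeated squaring: 7^2≡18, 7^4≡14, 7^8≡10 (mod 31).
7^8 = 7^(8) ≡ 10 (mod 31).
Check: 10² = 100 ≡ 7 (mod 31). The two roots are 10 and 21.

10, 21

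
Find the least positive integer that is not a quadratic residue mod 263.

(2/263) = +1, so 2 is a residue.
(3/263) = +1, so 3 is a residue.
(4/263) = +1, so 4 is a residue.
(5/263) = −1, so 5 is the smallest positive non-residue mod 263.

5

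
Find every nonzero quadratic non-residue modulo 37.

2 5 6 8 13 14 15 17 18 19 20 22 23 24 29 31 32 35

Square k = 1,…,18 (k and 37−k give the same square):
1²=1, 2²=4, 3²=9, 4²=16, 5²=25, 6²=36, 7²≡12, 8²≡27, 9²≡7, 10²≡26, 11²≡10, 12²≡33, 13²≡21, 14²≡11, 15²≡3, 16²≡34, 17²≡30, 18²≡28 (mod 37).
The residues are {1, 3, 4, 7, 9, 10, 11, 12, 16, 21, 25, 26, 27, 28, 30, 33, 34, 36}; the non-residues are the remaining 18 nonzero classes.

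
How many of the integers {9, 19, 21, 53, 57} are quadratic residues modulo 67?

(9/67) = +1 → QR.
(19/67) = +1 → QR.
(21/67) = +1 → QR.
(53/67) = -1 → non-residue.
(57/67) = -1 → non-residue.
Total quadratic residues among the 5: 3.

3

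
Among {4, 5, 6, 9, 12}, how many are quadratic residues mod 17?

(4/17) = +1 → QR.
(5/17) = -1 → non-residue.
(6/17) = -1 → non-residue.
(9/17) = +1 → QR.
(12/17) = -1 → non-residue.
Total quadratic residues among the 5: 2.

2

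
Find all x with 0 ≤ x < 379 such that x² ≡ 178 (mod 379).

168, 211

Since 379 ≡ 3 (mod 4), a square root of 178 is 178^((379+1)/4) = 178^95 mod 379.
Repeated squaring: 178^2≡227, 178^4≡364, 178^8≡225, 178^16≡218, 178^32≡149, 178^64≡219 (mod 379).
178^95 = 178^(64+16+8+4+2+1) ≡ 211 (mod 379).
Check: 211² = 44521 ≡ 178 (mod 379). The two roots are 168 and 211.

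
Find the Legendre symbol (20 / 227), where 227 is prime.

-1

Pull out 2^2: since 227 ≡ 3 (mod 8), (2/227) = -1, so (2/227)^2 = +1.
Reciprocity: 5 ≡ 1 and 227 ≡ 3 (mod 4), so (5/227) = +(227/5).
Reduce top mod 5: now compute (2/5).
Pull out 2: since 5 ≡ 5 (mod 8), (2/5) = -1.
Reached (1/5) = 1. Collecting the sign flips along the way, the symbol is -1.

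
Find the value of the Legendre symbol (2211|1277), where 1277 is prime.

First reduce: 2211 ≡ 934 (mod 1277).
Pull out 2: since 1277 ≡ 5 (mod 8), (2/1277) = -1.
Reciprocity: 467 ≡ 3 and 1277 ≡ 1 (mod 4), so (467/1277) = +(1277/467).
Reduce top mod 467: now compute (343/467).
Reciprocity: 343 ≡ 3 and 467 ≡ 3 (mod 4), so (343/467) = −(467/343).
Reduce top mod 343: now compute (124/343).
Pull out 2^2: since 343 ≡ 7 (mod 8), (2/343) = +1, so (2/343)^2 = +1.
Reciprocity: 31 ≡ 3 and 343 ≡ 3 (mod 4), so (31/343) = −(343/31).
Reduce top mod 31: now compute (2/31).
Pull out 2: since 31 ≡ 7 (mod 8), (2/31) = +1.
Reached (1/31) = 1. Collecting the sign flips along the way, the symbol is -1.

-1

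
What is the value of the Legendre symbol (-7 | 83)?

-1

Euler's criterion: (-7/83) ≡ 76^41 (mod 83).
76^2 ≡ 49 (mod 83)
76^4 ≡ 77 (mod 83)
76^8 ≡ 36 (mod 83)
76^16 ≡ 51 (mod 83)
76^32 ≡ 28 (mod 83)
76^41 = 76^(32+8+1) ≡ 82 (mod 83).
Result is 82 ≡ −1, so (-7/83) = −1.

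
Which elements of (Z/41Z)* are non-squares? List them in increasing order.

3 6 7 11 12 13 14 15 17 19 22 24 26 27 28 29 30 34 35 38

Square k = 1,…,20 (k and 41−k give the same square):
1²=1, 2²=4, 3²=9, 4²=16, 5²=25, 6²=36, 7²≡8, 8²≡23, 9²≡40, 10²≡18, 11²≡39, 12²≡21, 13²≡5, 14²≡32, 15²≡20, 16²≡10, 17²≡2, 18²≡37, 19²≡33, 20²≡31 (mod 41).
The residues are {1, 2, 4, 5, 8, 9, 10, 16, 18, 20, 21, 23, 25, 31, 32, 33, 36, 37, 39, 40}; the non-residues are the remaining 20 nonzero classes.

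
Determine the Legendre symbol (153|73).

-1

First reduce: 153 ≡ 7 (mod 73).
Reciprocity: 7 ≡ 3 and 73 ≡ 1 (mod 4), so (7/73) = +(73/7).
Reduce top mod 7: now compute (3/7).
Reciprocity: 3 ≡ 3 and 7 ≡ 3 (mod 4), so (3/7) = −(7/3).
Reduce top mod 3: now compute (1/3).
Reached (1/3) = 1. Collecting the sign flips along the way, the symbol is -1.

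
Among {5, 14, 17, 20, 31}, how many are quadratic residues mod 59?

3

(5/59) = +1 → QR.
(14/59) = -1 → non-residue.
(17/59) = +1 → QR.
(20/59) = +1 → QR.
(31/59) = -1 → non-residue.
Total quadratic residues among the 5: 3.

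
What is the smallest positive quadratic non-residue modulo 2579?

2

(2/2579) = −1, so 2 is the smallest positive non-residue mod 2579.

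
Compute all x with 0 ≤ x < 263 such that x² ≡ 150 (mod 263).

Since 263 ≡ 3 (mod 4), a square root of 150 is 150^((263+1)/4) = 150^66 mod 263.
Repeated squaring: 150^2≡145, 150^4≡248, 150^8≡225, 150^16≡129, 150^32≡72, 150^64≡187 (mod 263).
150^66 = 150^(64+2) ≡ 26 (mod 263).
Check: 26² = 676 ≡ 150 (mod 263). The two roots are 26 and 237.

26, 237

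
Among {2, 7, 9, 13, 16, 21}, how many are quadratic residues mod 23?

4

(2/23) = +1 → QR.
(7/23) = -1 → non-residue.
(9/23) = +1 → QR.
(13/23) = +1 → QR.
(16/23) = +1 → QR.
(21/23) = -1 → non-residue.
Total quadratic residues among the 6: 4.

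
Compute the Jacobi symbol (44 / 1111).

0

Pull out 2^2: since 1111 ≡ 7 (mod 8), (2/1111) = +1, so (2/1111)^2 = +1.
Reciprocity: 11 ≡ 3 and 1111 ≡ 3 (mod 4), so (11/1111) = −(1111/11).
Reduce top mod 11: now compute (0/11).
Top reduces to 0: gcd > 1, so the symbol is 0.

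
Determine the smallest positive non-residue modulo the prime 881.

3

(2/881) = +1, so 2 is a residue.
(3/881) = −1, so 3 is the smallest positive non-residue mod 881.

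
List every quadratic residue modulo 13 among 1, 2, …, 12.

1, 3, 4, 9, 10, 12

Square k = 1,…,6 (k and 13−k give the same square):
1²=1, 2²=4, 3²=9, 4²≡3, 5²≡12, 6²≡10 (mod 13).
So the quadratic residues mod 13 are {1, 3, 4, 9, 10, 12}.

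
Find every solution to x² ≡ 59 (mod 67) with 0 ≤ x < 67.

27, 40

Since 67 ≡ 3 (mod 4), a square root of 59 is 59^((67+1)/4) = 59^17 mod 67.
Repeated squaring: 59^2≡64, 59^4≡9, 59^8≡14, 59^16≡62 (mod 67).
59^17 = 59^(16+1) ≡ 40 (mod 67).
Check: 40² = 1600 ≡ 59 (mod 67). The two roots are 27 and 40.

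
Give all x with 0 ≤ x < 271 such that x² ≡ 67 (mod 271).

Since 271 ≡ 3 (mod 4), a square root of 67 is 67^((271+1)/4) = 67^68 mod 271.
Repeated squaring: 67^2≡153, 67^4≡103, 67^8≡40, 67^16≡245, 67^32≡134, 67^64≡70 (mod 271).
67^68 = 67^(64+4) ≡ 164 (mod 271).
Check: 164² = 26896 ≡ 67 (mod 271). The two roots are 107 and 164.

107, 164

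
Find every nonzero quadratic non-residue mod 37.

2, 5, 6, 8, 13, 14, 15, 17, 18, 19, 20, 22, 23, 24, 29, 31, 32, 35

Square k = 1,…,18 (k and 37−k give the same square):
1²=1, 2²=4, 3²=9, 4²=16, 5²=25, 6²=36, 7²≡12, 8²≡27, 9²≡7, 10²≡26, 11²≡10, 12²≡33, 13²≡21, 14²≡11, 15²≡3, 16²≡34, 17²≡30, 18²≡28 (mod 37).
The residues are {1, 3, 4, 7, 9, 10, 11, 12, 16, 21, 25, 26, 27, 28, 30, 33, 34, 36}; the non-residues are the remaining 18 nonzero classes.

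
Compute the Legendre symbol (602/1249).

1

Pull out 2: since 1249 ≡ 1 (mod 8), (2/1249) = +1.
Reciprocity: 301 ≡ 1 and 1249 ≡ 1 (mod 4), so (301/1249) = +(1249/301).
Reduce top mod 301: now compute (45/301).
Reciprocity: 45 ≡ 1 and 301 ≡ 1 (mod 4), so (45/301) = +(301/45).
Reduce top mod 45: now compute (31/45).
Reciprocity: 31 ≡ 3 and 45 ≡ 1 (mod 4), so (31/45) = +(45/31).
Reduce top mod 31: now compute (14/31).
Pull out 2: since 31 ≡ 7 (mod 8), (2/31) = +1.
Reciprocity: 7 ≡ 3 and 31 ≡ 3 (mod 4), so (7/31) = −(31/7).
Reduce top mod 7: now compute (3/7).
Reciprocity: 3 ≡ 3 and 7 ≡ 3 (mod 4), so (3/7) = −(7/3).
Reduce top mod 3: now compute (1/3).
Reached (1/3) = 1. Collecting the sign flips along the way, the symbol is +1.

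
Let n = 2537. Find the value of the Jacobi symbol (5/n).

-1

Reciprocity: 5 ≡ 1 and 2537 ≡ 1 (mod 4), so (5/2537) = +(2537/5).
Reduce top mod 5: now compute (2/5).
Pull out 2: since 5 ≡ 5 (mod 8), (2/5) = -1.
Reached (1/5) = 1. Collecting the sign flips along the way, the symbol is -1.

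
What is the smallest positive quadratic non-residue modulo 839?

11

(2/839) = +1, so 2 is a residue.
(3/839) = +1, so 3 is a residue.
(4/839) = +1, so 4 is a residue.
(5/839) = +1, so 5 is a residue.
(6/839) = +1, so 6 is a residue.
(7/839) = +1, so 7 is a residue.
(8/839) = +1, so 8 is a residue.
(9/839) = +1, so 9 is a residue.
(10/839) = +1, so 10 is a residue.
(11/839) = −1, so 11 is the smallest positive non-residue mod 839.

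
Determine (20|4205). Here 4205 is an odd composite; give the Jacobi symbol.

Pull out 2^2: since 4205 ≡ 5 (mod 8), (2/4205) = -1, so (2/4205)^2 = +1.
Reciprocity: 5 ≡ 1 and 4205 ≡ 1 (mod 4), so (5/4205) = +(4205/5).
Reduce top mod 5: now compute (0/5).
Top reduces to 0: gcd > 1, so the symbol is 0.

0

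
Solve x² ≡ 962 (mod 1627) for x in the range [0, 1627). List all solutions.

Since 1627 ≡ 3 (mod 4), a square root of 962 is 962^((1627+1)/4) = 962^407 mod 1627.
Repeated squaring: 962^2≡1308, 962^4≡887, 962^8≡928, 962^16≡501, 962^32≡443, 962^64≡1009, 962^128≡1206, 962^256≡1525 (mod 1627).
962^407 = 962^(256+128+16+4+2+1) ≡ 1419 (mod 1627).
Check: 1419² = 2013561 ≡ 962 (mod 1627). The two roots are 208 and 1419.

208, 1419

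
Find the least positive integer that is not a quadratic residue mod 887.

(2/887) = +1, so 2 is a residue.
(3/887) = +1, so 3 is a residue.
(4/887) = +1, so 4 is a residue.
(5/887) = −1, so 5 is the smallest positive non-residue mod 887.

5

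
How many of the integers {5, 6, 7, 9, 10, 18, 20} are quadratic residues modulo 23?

3

(5/23) = -1 → non-residue.
(6/23) = +1 → QR.
(7/23) = -1 → non-residue.
(9/23) = +1 → QR.
(10/23) = -1 → non-residue.
(18/23) = +1 → QR.
(20/23) = -1 → non-residue.
Total quadratic residues among the 7: 3.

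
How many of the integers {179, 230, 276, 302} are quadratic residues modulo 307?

3

(179/307) = +1 → QR.
(230/307) = -1 → non-residue.
(276/307) = +1 → QR.
(302/307) = +1 → QR.
Total quadratic residues among the 4: 3.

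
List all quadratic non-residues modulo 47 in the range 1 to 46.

Square k = 1,…,23 (k and 47−k give the same square):
1²=1, 2²=4, 3²=9, 4²=16, 5²=25, 6²=36, 7²≡2, 8²≡17, 9²≡34, 10²≡6, 11²≡27, 12²≡3, 13²≡28, 14²≡8, 15²≡37, 16²≡21, 17²≡7, 18²≡42, 19²≡32, 20²≡24, 21²≡18, 22²≡14, 23²≡12 (mod 47).
The residues are {1, 2, 3, 4, 6, 7, 8, 9, 12, 14, 16, 17, 18, 21, 24, 25, 27, 28, 32, 34, 36, 37, 42}; the non-residues are the remaining 23 nonzero classes.

5, 10, 11, 13, 15, 19, 20, 22, 23, 26, 29, 30, 31, 33, 35, 38, 39, 40, 41, 43, 44, 45, 46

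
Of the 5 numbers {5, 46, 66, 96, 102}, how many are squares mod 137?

0

(5/137) = -1 → non-residue.
(46/137) = -1 → non-residue.
(66/137) = -1 → non-residue.
(96/137) = -1 → non-residue.
(102/137) = -1 → non-residue.
Total quadratic residues among the 5: 0.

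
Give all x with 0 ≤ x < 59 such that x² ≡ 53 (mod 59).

17, 42

Since 59 ≡ 3 (mod 4), a square root of 53 is 53^((59+1)/4) = 53^15 mod 59.
Repeated squaring: 53^2≡36, 53^4≡57, 53^8≡4 (mod 59).
53^15 = 53^(8+4+2+1) ≡ 17 (mod 59).
Check: 17² = 289 ≡ 53 (mod 59). The two roots are 17 and 42.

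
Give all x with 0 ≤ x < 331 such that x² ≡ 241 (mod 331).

Since 331 ≡ 3 (mod 4), a square root of 241 is 241^((331+1)/4) = 241^83 mod 331.
Repeated squaring: 241^2≡156, 241^4≡173, 241^8≡139, 241^16≡123, 241^32≡234, 241^64≡141 (mod 331).
241^83 = 241^(64+16+2+1) ≡ 127 (mod 331).
Check: 127² = 16129 ≡ 241 (mod 331). The two roots are 127 and 204.

127, 204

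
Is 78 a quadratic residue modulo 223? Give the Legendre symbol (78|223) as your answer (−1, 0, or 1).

1

Pull out 2: since 223 ≡ 7 (mod 8), (2/223) = +1.
Reciprocity: 39 ≡ 3 and 223 ≡ 3 (mod 4), so (39/223) = −(223/39).
Reduce top mod 39: now compute (28/39).
Pull out 2^2: since 39 ≡ 7 (mod 8), (2/39) = +1, so (2/39)^2 = +1.
Reciprocity: 7 ≡ 3 and 39 ≡ 3 (mod 4), so (7/39) = −(39/7).
Reduce top mod 7: now compute (4/7).
Pull out 2^2: since 7 ≡ 7 (mod 8), (2/7) = +1, so (2/7)^2 = +1.
Reached (1/7) = 1. Collecting the sign flips along the way, the symbol is +1.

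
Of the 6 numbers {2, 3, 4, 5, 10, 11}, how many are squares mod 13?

3

(2/13) = -1 → non-residue.
(3/13) = +1 → QR.
(4/13) = +1 → QR.
(5/13) = -1 → non-residue.
(10/13) = +1 → QR.
(11/13) = -1 → non-residue.
Total quadratic residues among the 6: 3.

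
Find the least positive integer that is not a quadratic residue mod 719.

(2/719) = +1, so 2 is a residue.
(3/719) = +1, so 3 is a residue.
(4/719) = +1, so 4 is a residue.
(5/719) = +1, so 5 is a residue.
(6/719) = +1, so 6 is a residue.
(7/719) = +1, so 7 is a residue.
(8/719) = +1, so 8 is a residue.
(9/719) = +1, so 9 is a residue.
(10/719) = +1, so 10 is a residue.
(11/719) = −1, so 11 is the smallest positive non-residue mod 719.

11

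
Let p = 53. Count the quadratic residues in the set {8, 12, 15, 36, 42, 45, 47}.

(8/53) = -1 → non-residue.
(12/53) = -1 → non-residue.
(15/53) = +1 → QR.
(36/53) = +1 → QR.
(42/53) = +1 → QR.
(45/53) = -1 → non-residue.
(47/53) = +1 → QR.
Total quadratic residues among the 7: 4.

4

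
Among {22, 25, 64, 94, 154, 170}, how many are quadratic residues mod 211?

4

(22/211) = -1 → non-residue.
(25/211) = +1 → QR.
(64/211) = +1 → QR.
(94/211) = -1 → non-residue.
(154/211) = +1 → QR.
(170/211) = +1 → QR.
Total quadratic residues among the 6: 4.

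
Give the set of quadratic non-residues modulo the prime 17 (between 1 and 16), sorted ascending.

3, 5, 6, 7, 10, 11, 12, 14

Square k = 1,…,8 (k and 17−k give the same square):
1²=1, 2²=4, 3²=9, 4²=16, 5²≡8, 6²≡2, 7²≡15, 8²≡13 (mod 17).
The residues are {1, 2, 4, 8, 9, 13, 15, 16}; the non-residues are the remaining 8 nonzero classes.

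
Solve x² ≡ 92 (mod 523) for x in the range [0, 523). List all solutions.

Since 523 ≡ 3 (mod 4), a square root of 92 is 92^((523+1)/4) = 92^131 mod 523.
Repeated squaring: 92^2≡96, 92^4≡325, 92^8≡502, 92^16≡441, 92^32≡448, 92^64≡395, 92^128≡171 (mod 523).
92^131 = 92^(128+2+1) ≡ 371 (mod 523).
Check: 371² = 137641 ≡ 92 (mod 523). The two roots are 152 and 371.

152, 371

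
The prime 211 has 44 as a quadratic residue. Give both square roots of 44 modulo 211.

39, 172

Since 211 ≡ 3 (mod 4), a square root of 44 is 44^((211+1)/4) = 44^53 mod 211.
Repeated squaring: 44^2≡37, 44^4≡103, 44^8≡59, 44^16≡105, 44^32≡53 (mod 211).
44^53 = 44^(32+16+4+1) ≡ 172 (mod 211).
Check: 172² = 29584 ≡ 44 (mod 211). The two roots are 39 and 172.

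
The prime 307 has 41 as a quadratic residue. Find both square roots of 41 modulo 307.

111, 196

Since 307 ≡ 3 (mod 4), a square root of 41 is 41^((307+1)/4) = 41^77 mod 307.
Repeated squaring: 41^2≡146, 41^4≡133, 41^8≡190, 41^16≡181, 41^32≡219, 41^64≡69 (mod 307).
41^77 = 41^(64+8+4+1) ≡ 196 (mod 307).
Check: 196² = 38416 ≡ 41 (mod 307). The two roots are 111 and 196.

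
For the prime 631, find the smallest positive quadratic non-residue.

(2/631) = +1, so 2 is a residue.
(3/631) = −1, so 3 is the smallest positive non-residue mod 631.

3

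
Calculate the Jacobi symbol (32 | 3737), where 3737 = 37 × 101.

Pull out 2^5: since 3737 ≡ 1 (mod 8), (2/3737) = +1, so (2/3737)^5 = +1.
Reached (1/3737) = 1. Collecting the sign flips along the way, the symbol is +1.

1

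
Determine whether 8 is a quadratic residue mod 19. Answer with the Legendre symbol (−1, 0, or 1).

Pull out 2^3: since 19 ≡ 3 (mod 8), (2/19) = -1, so (2/19)^3 = -1.
Reached (1/19) = 1. Collecting the sign flips along the way, the symbol is -1.

-1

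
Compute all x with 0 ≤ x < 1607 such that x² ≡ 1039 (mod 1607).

Since 1607 ≡ 3 (mod 4), a square root of 1039 is 1039^((1607+1)/4) = 1039^402 mod 1607.
Repeated squaring: 1039^2≡1224, 1039^4≡452, 1039^8≡215, 1039^16≡1229, 1039^32≡1468, 1039^64≡37, 1039^128≡1369, 1039^256≡399 (mod 1607).
1039^402 = 1039^(256+128+16+2) ≡ 1042 (mod 1607).
Check: 1042² = 1085764 ≡ 1039 (mod 1607). The two roots are 565 and 1042.

565, 1042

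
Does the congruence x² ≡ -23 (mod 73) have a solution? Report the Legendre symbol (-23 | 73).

1

First reduce: -23 ≡ 50 (mod 73).
Pull out 2: since 73 ≡ 1 (mod 8), (2/73) = +1.
Reciprocity: 25 ≡ 1 and 73 ≡ 1 (mod 4), so (25/73) = +(73/25).
Reduce top mod 25: now compute (23/25).
Reciprocity: 23 ≡ 3 and 25 ≡ 1 (mod 4), so (23/25) = +(25/23).
Reduce top mod 23: now compute (2/23).
Pull out 2: since 23 ≡ 7 (mod 8), (2/23) = +1.
Reached (1/23) = 1. Collecting the sign flips along the way, the symbol is +1.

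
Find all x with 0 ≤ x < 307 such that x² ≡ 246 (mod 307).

Since 307 ≡ 3 (mod 4), a square root of 246 is 246^((307+1)/4) = 246^77 mod 307.
Repeated squaring: 246^2≡37, 246^4≡141, 246^8≡233, 246^16≡257, 246^32≡44, 246^64≡94 (mod 307).
246^77 = 246^(64+8+4+1) ≡ 89 (mod 307).
Check: 89² = 7921 ≡ 246 (mod 307). The two roots are 89 and 218.

89, 218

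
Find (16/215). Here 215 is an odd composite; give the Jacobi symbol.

1

Pull out 2^4: since 215 ≡ 7 (mod 8), (2/215) = +1, so (2/215)^4 = +1.
Reached (1/215) = 1. Collecting the sign flips along the way, the symbol is +1.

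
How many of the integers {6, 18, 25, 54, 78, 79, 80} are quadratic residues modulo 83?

(6/83) = -1 → non-residue.
(18/83) = -1 → non-residue.
(25/83) = +1 → QR.
(54/83) = -1 → non-residue.
(78/83) = +1 → QR.
(79/83) = -1 → non-residue.
(80/83) = -1 → non-residue.
Total quadratic residues among the 7: 2.

2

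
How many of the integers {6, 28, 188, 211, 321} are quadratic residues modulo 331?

2

(6/331) = +1 → QR.
(28/331) = -1 → non-residue.
(188/331) = -1 → non-residue.
(211/331) = -1 → non-residue.
(321/331) = +1 → QR.
Total quadratic residues among the 5: 2.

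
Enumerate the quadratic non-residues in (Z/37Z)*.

Square k = 1,…,18 (k and 37−k give the same square):
1²=1, 2²=4, 3²=9, 4²=16, 5²=25, 6²=36, 7²≡12, 8²≡27, 9²≡7, 10²≡26, 11²≡10, 12²≡33, 13²≡21, 14²≡11, 15²≡3, 16²≡34, 17²≡30, 18²≡28 (mod 37).
The residues are {1, 3, 4, 7, 9, 10, 11, 12, 16, 21, 25, 26, 27, 28, 30, 33, 34, 36}; the non-residues are the remaining 18 nonzero classes.

2, 5, 6, 8, 13, 14, 15, 17, 18, 19, 20, 22, 23, 24, 29, 31, 32, 35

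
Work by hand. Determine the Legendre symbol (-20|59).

Euler's criterion: (-20/59) ≡ 39^29 (mod 59).
39^2 ≡ 46 (mod 59)
39^4 ≡ 51 (mod 59)
39^8 ≡ 5 (mod 59)
39^16 ≡ 25 (mod 59)
39^29 = 39^(16+8+4+1) ≡ 58 (mod 59).
Result is 58 ≡ −1, so (-20/59) = −1.

-1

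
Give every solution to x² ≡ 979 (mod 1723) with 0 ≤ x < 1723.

579, 1144

Since 1723 ≡ 3 (mod 4), a square root of 979 is 979^((1723+1)/4) = 979^431 mod 1723.
Repeated squaring: 979^2≡453, 979^4≡172, 979^8≡293, 979^16≡1422, 979^32≡1005, 979^64≡347, 979^128≡1522, 979^256≡772 (mod 1723).
979^431 = 979^(256+128+32+8+4+2+1) ≡ 1144 (mod 1723).
Check: 1144² = 1308736 ≡ 979 (mod 1723). The two roots are 579 and 1144.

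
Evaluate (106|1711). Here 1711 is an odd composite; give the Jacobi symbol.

1

Pull out 2: since 1711 ≡ 7 (mod 8), (2/1711) = +1.
Reciprocity: 53 ≡ 1 and 1711 ≡ 3 (mod 4), so (53/1711) = +(1711/53).
Reduce top mod 53: now compute (15/53).
Reciprocity: 15 ≡ 3 and 53 ≡ 1 (mod 4), so (15/53) = +(53/15).
Reduce top mod 15: now compute (8/15).
Pull out 2^3: since 15 ≡ 7 (mod 8), (2/15) = +1, so (2/15)^3 = +1.
Reached (1/15) = 1. Collecting the sign flips along the way, the symbol is +1.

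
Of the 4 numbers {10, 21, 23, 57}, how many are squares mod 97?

0

(10/97) = -1 → non-residue.
(21/97) = -1 → non-residue.
(23/97) = -1 → non-residue.
(57/97) = -1 → non-residue.
Total quadratic residues among the 4: 0.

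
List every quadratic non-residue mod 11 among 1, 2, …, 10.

Square k = 1,…,5 (k and 11−k give the same square):
1²=1, 2²=4, 3²=9, 4²≡5, 5²≡3 (mod 11).
The residues are {1, 3, 4, 5, 9}; the non-residues are the remaining 5 nonzero classes.

2, 6, 7, 8, 10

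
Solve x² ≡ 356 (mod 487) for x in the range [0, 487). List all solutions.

48, 439

Since 487 ≡ 3 (mod 4), a square root of 356 is 356^((487+1)/4) = 356^122 mod 487.
Repeated squaring: 356^2≡116, 356^4≡307, 356^8≡258, 356^16≡332, 356^32≡162, 356^64≡433 (mod 487).
356^122 = 356^(64+32+16+8+2) ≡ 439 (mod 487).
Check: 439² = 192721 ≡ 356 (mod 487). The two roots are 48 and 439.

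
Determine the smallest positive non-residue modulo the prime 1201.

(2/1201) = +1, so 2 is a residue.
(3/1201) = +1, so 3 is a residue.
(4/1201) = +1, so 4 is a residue.
(5/1201) = +1, so 5 is a residue.
(6/1201) = +1, so 6 is a residue.
(7/1201) = +1, so 7 is a residue.
(8/1201) = +1, so 8 is a residue.
(9/1201) = +1, so 9 is a residue.
(10/1201) = +1, so 10 is a residue.
(11/1201) = −1, so 11 is the smallest positive non-residue mod 1201.

11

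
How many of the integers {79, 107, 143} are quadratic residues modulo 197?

(79/197) = -1 → non-residue.
(107/197) = +1 → QR.
(143/197) = +1 → QR.
Total quadratic residues among the 3: 2.

2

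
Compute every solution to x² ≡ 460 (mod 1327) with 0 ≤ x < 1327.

Since 1327 ≡ 3 (mod 4), a square root of 460 is 460^((1327+1)/4) = 460^332 mod 1327.
Repeated squaring: 460^2≡607, 460^4≡870, 460^8≡510, 460^16≡8, 460^32≡64, 460^64≡115, 460^128≡1282, 460^256≡698 (mod 1327).
460^332 = 460^(256+64+8+4) ≡ 128 (mod 1327).
Check: 128² = 16384 ≡ 460 (mod 1327). The two roots are 128 and 1199.

128, 1199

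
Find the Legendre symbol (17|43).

1

Euler's criterion: (17/43) ≡ 17^21 (mod 43).
17^2 ≡ 31 (mod 43)
17^4 ≡ 15 (mod 43)
17^8 ≡ 10 (mod 43)
17^16 ≡ 14 (mod 43)
17^21 = 17^(16+4+1) ≡ 1 (mod 43).
Result is 1, so (17/43) = 1.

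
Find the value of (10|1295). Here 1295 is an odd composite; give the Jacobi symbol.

Pull out 2: since 1295 ≡ 7 (mod 8), (2/1295) = +1.
Reciprocity: 5 ≡ 1 and 1295 ≡ 3 (mod 4), so (5/1295) = +(1295/5).
Reduce top mod 5: now compute (0/5).
Top reduces to 0: gcd > 1, so the symbol is 0.

0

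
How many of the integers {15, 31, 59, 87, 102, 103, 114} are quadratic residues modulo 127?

(15/127) = +1 → QR.
(31/127) = +1 → QR.
(59/127) = -1 → non-residue.
(87/127) = +1 → QR.
(102/127) = -1 → non-residue.
(103/127) = +1 → QR.
(114/127) = -1 → non-residue.
Total quadratic residues among the 7: 4.

4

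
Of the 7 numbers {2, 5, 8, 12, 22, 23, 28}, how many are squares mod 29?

(2/29) = -1 → non-residue.
(5/29) = +1 → QR.
(8/29) = -1 → non-residue.
(12/29) = -1 → non-residue.
(22/29) = +1 → QR.
(23/29) = +1 → QR.
(28/29) = +1 → QR.
Total quadratic residues among the 7: 4.

4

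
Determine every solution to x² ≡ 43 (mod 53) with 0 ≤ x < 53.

53 ≡ 1 (mod 4), so we find a root by search.
Trying successive values, 19² = 361 ≡ 43 (mod 53). The other root is 53 − 19 = 34.

19, 34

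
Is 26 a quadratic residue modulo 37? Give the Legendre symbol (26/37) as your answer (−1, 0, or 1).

Pull out 2: since 37 ≡ 5 (mod 8), (2/37) = -1.
Reciprocity: 13 ≡ 1 and 37 ≡ 1 (mod 4), so (13/37) = +(37/13).
Reduce top mod 13: now compute (11/13).
Reciprocity: 11 ≡ 3 and 13 ≡ 1 (mod 4), so (11/13) = +(13/11).
Reduce top mod 11: now compute (2/11).
Pull out 2: since 11 ≡ 3 (mod 8), (2/11) = -1.
Reached (1/11) = 1. Collecting the sign flips along the way, the symbol is +1.

1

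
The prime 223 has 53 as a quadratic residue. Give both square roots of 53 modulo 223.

62, 161

Since 223 ≡ 3 (mod 4), a square root of 53 is 53^((223+1)/4) = 53^56 mod 223.
Repeated squaring: 53^2≡133, 53^4≡72, 53^8≡55, 53^16≡126, 53^32≡43 (mod 223).
53^56 = 53^(32+16+8) ≡ 62 (mod 223).
Check: 62² = 3844 ≡ 53 (mod 223). The two roots are 62 and 161.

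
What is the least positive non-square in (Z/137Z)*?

3

(2/137) = +1, so 2 is a residue.
(3/137) = −1, so 3 is the smallest positive non-residue mod 137.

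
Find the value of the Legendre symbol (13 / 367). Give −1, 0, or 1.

1

Reciprocity: 13 ≡ 1 and 367 ≡ 3 (mod 4), so (13/367) = +(367/13).
Reduce top mod 13: now compute (3/13).
Reciprocity: 3 ≡ 3 and 13 ≡ 1 (mod 4), so (3/13) = +(13/3).
Reduce top mod 3: now compute (1/3).
Reached (1/3) = 1. Collecting the sign flips along the way, the symbol is +1.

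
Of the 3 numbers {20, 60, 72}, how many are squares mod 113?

(20/113) = -1 → non-residue.
(60/113) = +1 → QR.
(72/113) = +1 → QR.
Total quadratic residues among the 3: 2.

2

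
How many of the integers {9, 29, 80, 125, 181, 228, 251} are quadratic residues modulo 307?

(9/307) = +1 → QR.
(29/307) = -1 → non-residue.
(80/307) = -1 → non-residue.
(125/307) = -1 → non-residue.
(181/307) = +1 → QR.
(228/307) = -1 → non-residue.
(251/307) = +1 → QR.
Total quadratic residues among the 7: 3.

3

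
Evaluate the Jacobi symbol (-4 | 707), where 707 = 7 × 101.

First reduce: -4 ≡ 703 (mod 707).
Reciprocity: 703 ≡ 3 and 707 ≡ 3 (mod 4), so (703/707) = −(707/703).
Reduce top mod 703: now compute (4/703).
Pull out 2^2: since 703 ≡ 7 (mod 8), (2/703) = +1, so (2/703)^2 = +1.
Reached (1/703) = 1. Collecting the sign flips along the way, the symbol is -1.

-1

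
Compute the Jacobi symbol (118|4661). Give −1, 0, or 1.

0

Pull out 2: since 4661 ≡ 5 (mod 8), (2/4661) = -1.
Reciprocity: 59 ≡ 3 and 4661 ≡ 1 (mod 4), so (59/4661) = +(4661/59).
Reduce top mod 59: now compute (0/59).
Top reduces to 0: gcd > 1, so the symbol is 0.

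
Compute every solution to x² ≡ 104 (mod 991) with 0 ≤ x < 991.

Since 991 ≡ 3 (mod 4), a square root of 104 is 104^((991+1)/4) = 104^248 mod 991.
Repeated squaring: 104^2≡906, 104^4≡288, 104^8≡691, 104^16≡810, 104^32≡58, 104^64≡391, 104^128≡267 (mod 991).
104^248 = 104^(128+64+32+16+8) ≡ 684 (mod 991).
Check: 684² = 467856 ≡ 104 (mod 991). The two roots are 307 and 684.

307, 684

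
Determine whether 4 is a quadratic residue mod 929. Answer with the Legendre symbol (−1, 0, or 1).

1

Pull out 2^2: since 929 ≡ 1 (mod 8), (2/929) = +1, so (2/929)^2 = +1.
Reached (1/929) = 1. Collecting the sign flips along the way, the symbol is +1.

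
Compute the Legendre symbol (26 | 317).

Pull out 2: since 317 ≡ 5 (mod 8), (2/317) = -1.
Reciprocity: 13 ≡ 1 and 317 ≡ 1 (mod 4), so (13/317) = +(317/13).
Reduce top mod 13: now compute (5/13).
Reciprocity: 5 ≡ 1 and 13 ≡ 1 (mod 4), so (5/13) = +(13/5).
Reduce top mod 5: now compute (3/5).
Reciprocity: 3 ≡ 3 and 5 ≡ 1 (mod 4), so (3/5) = +(5/3).
Reduce top mod 3: now compute (2/3).
Pull out 2: since 3 ≡ 3 (mod 8), (2/3) = -1.
Reached (1/3) = 1. Collecting the sign flips along the way, the symbol is +1.

1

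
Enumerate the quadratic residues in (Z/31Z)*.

1, 2, 4, 5, 7, 8, 9, 10, 14, 16, 18, 19, 20, 25, 28

Square k = 1,…,15 (k and 31−k give the same square):
1²=1, 2²=4, 3²=9, 4²=16, 5²=25, 6²≡5, 7²≡18, 8²≡2, 9²≡19, 10²≡7, 11²≡28, 12²≡20, 13²≡14, 14²≡10, 15²≡8 (mod 31).
So the quadratic residues mod 31 are {1, 2, 4, 5, 7, 8, 9, 10, 14, 16, 18, 19, 20, 25, 28}.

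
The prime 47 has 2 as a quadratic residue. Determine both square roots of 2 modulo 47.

7, 40

Since 47 ≡ 3 (mod 4), a square root of 2 is 2^((47+1)/4) = 2^12 mod 47.
Repeated squaring: 2^2≡4, 2^4≡16, 2^8≡21 (mod 47).
2^12 = 2^(8+4) ≡ 7 (mod 47).
Check: 7² = 49 ≡ 2 (mod 47). The two roots are 7 and 40.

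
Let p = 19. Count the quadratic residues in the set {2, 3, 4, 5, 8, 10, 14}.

(2/19) = -1 → non-residue.
(3/19) = -1 → non-residue.
(4/19) = +1 → QR.
(5/19) = +1 → QR.
(8/19) = -1 → non-residue.
(10/19) = -1 → non-residue.
(14/19) = -1 → non-residue.
Total quadratic residues among the 7: 2.

2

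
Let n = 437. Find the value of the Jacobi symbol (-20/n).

-1

First reduce: -20 ≡ 417 (mod 437).
Reciprocity: 417 ≡ 1 and 437 ≡ 1 (mod 4), so (417/437) = +(437/417).
Reduce top mod 417: now compute (20/417).
Pull out 2^2: since 417 ≡ 1 (mod 8), (2/417) = +1, so (2/417)^2 = +1.
Reciprocity: 5 ≡ 1 and 417 ≡ 1 (mod 4), so (5/417) = +(417/5).
Reduce top mod 5: now compute (2/5).
Pull out 2: since 5 ≡ 5 (mod 8), (2/5) = -1.
Reached (1/5) = 1. Collecting the sign flips along the way, the symbol is -1.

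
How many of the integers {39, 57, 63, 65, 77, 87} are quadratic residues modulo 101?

(39/101) = -1 → non-residue.
(57/101) = -1 → non-residue.
(63/101) = -1 → non-residue.
(65/101) = +1 → QR.
(77/101) = +1 → QR.
(87/101) = +1 → QR.
Total quadratic residues among the 6: 3.

3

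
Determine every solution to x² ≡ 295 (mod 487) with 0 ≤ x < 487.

Since 487 ≡ 3 (mod 4), a square root of 295 is 295^((487+1)/4) = 295^122 mod 487.
Repeated squaring: 295^2≡339, 295^4≡476, 295^8≡121, 295^16≡31, 295^32≡474, 295^64≡169 (mod 487).
295^122 = 295^(64+32+16+8+2) ≡ 311 (mod 487).
Check: 311² = 96721 ≡ 295 (mod 487). The two roots are 176 and 311.

176, 311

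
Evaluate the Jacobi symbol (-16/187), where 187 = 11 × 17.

-1

First reduce: -16 ≡ 171 (mod 187).
Reciprocity: 171 ≡ 3 and 187 ≡ 3 (mod 4), so (171/187) = −(187/171).
Reduce top mod 171: now compute (16/171).
Pull out 2^4: since 171 ≡ 3 (mod 8), (2/171) = -1, so (2/171)^4 = +1.
Reached (1/171) = 1. Collecting the sign flips along the way, the symbol is -1.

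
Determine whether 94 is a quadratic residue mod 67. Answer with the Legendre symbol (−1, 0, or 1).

-1

First reduce: 94 ≡ 27 (mod 67).
Reciprocity: 27 ≡ 3 and 67 ≡ 3 (mod 4), so (27/67) = −(67/27).
Reduce top mod 27: now compute (13/27).
Reciprocity: 13 ≡ 1 and 27 ≡ 3 (mod 4), so (13/27) = +(27/13).
Reduce top mod 13: now compute (1/13).
Reached (1/13) = 1. Collecting the sign flips along the way, the symbol is -1.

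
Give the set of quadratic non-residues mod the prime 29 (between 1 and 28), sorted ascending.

Square k = 1,…,14 (k and 29−k give the same square):
1²=1, 2²=4, 3²=9, 4²=16, 5²=25, 6²≡7, 7²≡20, 8²≡6, 9²≡23, 10²≡13, 11²≡5, 12²≡28, 13²≡24, 14²≡22 (mod 29).
The residues are {1, 4, 5, 6, 7, 9, 13, 16, 20, 22, 23, 24, 25, 28}; the non-residues are the remaining 14 nonzero classes.

2 3 8 10 11 12 14 15 17 18 19 21 26 27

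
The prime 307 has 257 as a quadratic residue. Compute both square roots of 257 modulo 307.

74, 233

Since 307 ≡ 3 (mod 4), a square root of 257 is 257^((307+1)/4) = 257^77 mod 307.
Repeated squaring: 257^2≡44, 257^4≡94, 257^8≡240, 257^16≡191, 257^32≡255, 257^64≡248 (mod 307).
257^77 = 257^(64+8+4+1) ≡ 233 (mod 307).
Check: 233² = 54289 ≡ 257 (mod 307). The two roots are 74 and 233.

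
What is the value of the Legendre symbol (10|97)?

-1

Euler's criterion: (10/97) ≡ 10^48 (mod 97).
10^2 ≡ 3 (mod 97)
10^4 ≡ 9 (mod 97)
10^8 ≡ 81 (mod 97)
10^16 ≡ 62 (mod 97)
10^32 ≡ 61 (mod 97)
10^48 = 10^(32+16) ≡ 96 (mod 97).
Result is 96 ≡ −1, so (10/97) = −1.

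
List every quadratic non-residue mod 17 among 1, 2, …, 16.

3,5,6,7,10,11,12,14

Square k = 1,…,8 (k and 17−k give the same square):
1²=1, 2²=4, 3²=9, 4²=16, 5²≡8, 6²≡2, 7²≡15, 8²≡13 (mod 17).
The residues are {1, 2, 4, 8, 9, 13, 15, 16}; the non-residues are the remaining 8 nonzero classes.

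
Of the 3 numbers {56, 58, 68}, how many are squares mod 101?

3

(56/101) = +1 → QR.
(58/101) = +1 → QR.
(68/101) = +1 → QR.
Total quadratic residues among the 3: 3.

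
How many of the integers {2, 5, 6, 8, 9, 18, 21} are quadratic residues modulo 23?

(2/23) = +1 → QR.
(5/23) = -1 → non-residue.
(6/23) = +1 → QR.
(8/23) = +1 → QR.
(9/23) = +1 → QR.
(18/23) = +1 → QR.
(21/23) = -1 → non-residue.
Total quadratic residues among the 7: 5.

5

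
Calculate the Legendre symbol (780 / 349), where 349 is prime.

First reduce: 780 ≡ 82 (mod 349).
Pull out 2: since 349 ≡ 5 (mod 8), (2/349) = -1.
Reciprocity: 41 ≡ 1 and 349 ≡ 1 (mod 4), so (41/349) = +(349/41).
Reduce top mod 41: now compute (21/41).
Reciprocity: 21 ≡ 1 and 41 ≡ 1 (mod 4), so (21/41) = +(41/21).
Reduce top mod 21: now compute (20/21).
Pull out 2^2: since 21 ≡ 5 (mod 8), (2/21) = -1, so (2/21)^2 = +1.
Reciprocity: 5 ≡ 1 and 21 ≡ 1 (mod 4), so (5/21) = +(21/5).
Reduce top mod 5: now compute (1/5).
Reached (1/5) = 1. Collecting the sign flips along the way, the symbol is -1.

-1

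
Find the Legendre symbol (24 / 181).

-1

Pull out 2^3: since 181 ≡ 5 (mod 8), (2/181) = -1, so (2/181)^3 = -1.
Reciprocity: 3 ≡ 3 and 181 ≡ 1 (mod 4), so (3/181) = +(181/3).
Reduce top mod 3: now compute (1/3).
Reached (1/3) = 1. Collecting the sign flips along the way, the symbol is -1.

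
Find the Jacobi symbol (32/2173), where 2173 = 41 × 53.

-1

Pull out 2^5: since 2173 ≡ 5 (mod 8), (2/2173) = -1, so (2/2173)^5 = -1.
Reached (1/2173) = 1. Collecting the sign flips along the way, the symbol is -1.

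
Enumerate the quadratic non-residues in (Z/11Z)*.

2 6 7 8 10

Square k = 1,…,5 (k and 11−k give the same square):
1²=1, 2²=4, 3²=9, 4²≡5, 5²≡3 (mod 11).
The residues are {1, 3, 4, 5, 9}; the non-residues are the remaining 5 nonzero classes.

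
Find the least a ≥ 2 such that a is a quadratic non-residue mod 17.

3

(2/17) = +1, so 2 is a residue.
(3/17) = −1, so 3 is the smallest positive non-residue mod 17.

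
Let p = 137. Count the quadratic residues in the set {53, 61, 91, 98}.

(53/137) = -1 → non-residue.
(61/137) = +1 → QR.
(91/137) = -1 → non-residue.
(98/137) = +1 → QR.
Total quadratic residues among the 4: 2.

2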